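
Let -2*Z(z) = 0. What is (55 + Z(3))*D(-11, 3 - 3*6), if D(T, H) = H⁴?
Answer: 2784375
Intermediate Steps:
Z(z) = 0 (Z(z) = -½*0 = 0)
(55 + Z(3))*D(-11, 3 - 3*6) = (55 + 0)*(3 - 3*6)⁴ = 55*(3 - 18)⁴ = 55*(-15)⁴ = 55*50625 = 2784375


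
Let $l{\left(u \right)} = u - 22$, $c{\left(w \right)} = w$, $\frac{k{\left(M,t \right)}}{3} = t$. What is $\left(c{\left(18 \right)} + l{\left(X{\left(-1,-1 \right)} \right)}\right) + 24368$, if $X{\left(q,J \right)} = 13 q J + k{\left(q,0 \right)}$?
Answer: $24377$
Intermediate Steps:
$k{\left(M,t \right)} = 3 t$
$X{\left(q,J \right)} = 13 J q$ ($X{\left(q,J \right)} = 13 q J + 3 \cdot 0 = 13 J q + 0 = 13 J q$)
$l{\left(u \right)} = -22 + u$
$\left(c{\left(18 \right)} + l{\left(X{\left(-1,-1 \right)} \right)}\right) + 24368 = \left(18 - \left(22 + 13 \left(-1\right)\right)\right) + 24368 = \left(18 + \left(-22 + 13\right)\right) + 24368 = \left(18 - 9\right) + 24368 = 9 + 24368 = 24377$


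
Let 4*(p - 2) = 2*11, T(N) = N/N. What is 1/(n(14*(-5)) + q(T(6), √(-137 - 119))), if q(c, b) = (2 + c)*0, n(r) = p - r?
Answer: 2/155 ≈ 0.012903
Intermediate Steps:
T(N) = 1
p = 15/2 (p = 2 + (2*11)/4 = 2 + (¼)*22 = 2 + 11/2 = 15/2 ≈ 7.5000)
n(r) = 15/2 - r
q(c, b) = 0
1/(n(14*(-5)) + q(T(6), √(-137 - 119))) = 1/((15/2 - 14*(-5)) + 0) = 1/((15/2 - 1*(-70)) + 0) = 1/((15/2 + 70) + 0) = 1/(155/2 + 0) = 1/(155/2) = 2/155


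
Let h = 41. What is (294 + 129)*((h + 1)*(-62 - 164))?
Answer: -4015116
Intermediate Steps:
(294 + 129)*((h + 1)*(-62 - 164)) = (294 + 129)*((41 + 1)*(-62 - 164)) = 423*(42*(-226)) = 423*(-9492) = -4015116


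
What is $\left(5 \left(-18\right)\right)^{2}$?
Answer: $8100$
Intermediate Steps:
$\left(5 \left(-18\right)\right)^{2} = \left(-90\right)^{2} = 8100$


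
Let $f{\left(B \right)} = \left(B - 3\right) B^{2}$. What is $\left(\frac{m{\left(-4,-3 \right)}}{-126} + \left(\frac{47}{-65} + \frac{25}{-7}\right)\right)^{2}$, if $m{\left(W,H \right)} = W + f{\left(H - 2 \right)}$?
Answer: $\frac{13337104}{1863225} \approx 7.1581$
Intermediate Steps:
$f{\left(B \right)} = B^{2} \left(-3 + B\right)$ ($f{\left(B \right)} = \left(-3 + B\right) B^{2} = B^{2} \left(-3 + B\right)$)
$m{\left(W,H \right)} = W + \left(-2 + H\right)^{2} \left(-5 + H\right)$ ($m{\left(W,H \right)} = W + \left(H - 2\right)^{2} \left(-3 + \left(H - 2\right)\right) = W + \left(-2 + H\right)^{2} \left(-3 + \left(-2 + H\right)\right) = W + \left(-2 + H\right)^{2} \left(-5 + H\right)$)
$\left(\frac{m{\left(-4,-3 \right)}}{-126} + \left(\frac{47}{-65} + \frac{25}{-7}\right)\right)^{2} = \left(\frac{-4 + \left(-2 - 3\right)^{2} \left(-5 - 3\right)}{-126} + \left(\frac{47}{-65} + \frac{25}{-7}\right)\right)^{2} = \left(\left(-4 + \left(-5\right)^{2} \left(-8\right)\right) \left(- \frac{1}{126}\right) + \left(47 \left(- \frac{1}{65}\right) + 25 \left(- \frac{1}{7}\right)\right)\right)^{2} = \left(\left(-4 + 25 \left(-8\right)\right) \left(- \frac{1}{126}\right) - \frac{1954}{455}\right)^{2} = \left(\left(-4 - 200\right) \left(- \frac{1}{126}\right) - \frac{1954}{455}\right)^{2} = \left(\left(-204\right) \left(- \frac{1}{126}\right) - \frac{1954}{455}\right)^{2} = \left(\frac{34}{21} - \frac{1954}{455}\right)^{2} = \left(- \frac{3652}{1365}\right)^{2} = \frac{13337104}{1863225}$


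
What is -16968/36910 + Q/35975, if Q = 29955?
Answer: 1980861/5311349 ≈ 0.37295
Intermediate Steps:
-16968/36910 + Q/35975 = -16968/36910 + 29955/35975 = -16968*1/36910 + 29955*(1/35975) = -8484/18455 + 5991/7195 = 1980861/5311349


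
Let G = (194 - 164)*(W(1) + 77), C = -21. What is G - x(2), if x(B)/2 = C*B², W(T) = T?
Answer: 2508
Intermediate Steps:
x(B) = -42*B² (x(B) = 2*(-21*B²) = -42*B²)
G = 2340 (G = (194 - 164)*(1 + 77) = 30*78 = 2340)
G - x(2) = 2340 - (-42)*2² = 2340 - (-42)*4 = 2340 - 1*(-168) = 2340 + 168 = 2508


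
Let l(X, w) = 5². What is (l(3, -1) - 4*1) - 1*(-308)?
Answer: 329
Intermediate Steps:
l(X, w) = 25
(l(3, -1) - 4*1) - 1*(-308) = (25 - 4*1) - 1*(-308) = (25 - 4) + 308 = 21 + 308 = 329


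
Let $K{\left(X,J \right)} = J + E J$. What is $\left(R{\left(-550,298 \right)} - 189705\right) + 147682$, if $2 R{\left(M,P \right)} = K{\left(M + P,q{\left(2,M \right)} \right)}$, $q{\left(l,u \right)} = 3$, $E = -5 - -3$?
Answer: $- \frac{84049}{2} \approx -42025.0$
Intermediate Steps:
$E = -2$ ($E = -5 + 3 = -2$)
$K{\left(X,J \right)} = - J$ ($K{\left(X,J \right)} = J - 2 J = - J$)
$R{\left(M,P \right)} = - \frac{3}{2}$ ($R{\left(M,P \right)} = \frac{\left(-1\right) 3}{2} = \frac{1}{2} \left(-3\right) = - \frac{3}{2}$)
$\left(R{\left(-550,298 \right)} - 189705\right) + 147682 = \left(- \frac{3}{2} - 189705\right) + 147682 = - \frac{379413}{2} + 147682 = - \frac{84049}{2}$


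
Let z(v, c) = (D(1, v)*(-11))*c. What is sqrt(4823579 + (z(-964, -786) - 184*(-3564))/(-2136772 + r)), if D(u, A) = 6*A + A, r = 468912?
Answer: sqrt(838632547778895245)/416965 ≈ 2196.3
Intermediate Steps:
D(u, A) = 7*A
z(v, c) = -77*c*v (z(v, c) = ((7*v)*(-11))*c = (-77*v)*c = -77*c*v)
sqrt(4823579 + (z(-964, -786) - 184*(-3564))/(-2136772 + r)) = sqrt(4823579 + (-77*(-786)*(-964) - 184*(-3564))/(-2136772 + 468912)) = sqrt(4823579 + (-58343208 + 655776)/(-1667860)) = sqrt(4823579 - 57687432*(-1/1667860)) = sqrt(4823579 + 14421858/416965) = sqrt(2011278039593/416965) = sqrt(838632547778895245)/416965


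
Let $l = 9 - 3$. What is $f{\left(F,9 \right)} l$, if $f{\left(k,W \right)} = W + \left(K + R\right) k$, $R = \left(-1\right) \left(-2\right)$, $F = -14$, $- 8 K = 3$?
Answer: $- \frac{165}{2} \approx -82.5$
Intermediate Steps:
$K = - \frac{3}{8}$ ($K = \left(- \frac{1}{8}\right) 3 = - \frac{3}{8} \approx -0.375$)
$R = 2$
$f{\left(k,W \right)} = W + \frac{13 k}{8}$ ($f{\left(k,W \right)} = W + \left(- \frac{3}{8} + 2\right) k = W + \frac{13 k}{8}$)
$l = 6$ ($l = 9 - 3 = 6$)
$f{\left(F,9 \right)} l = \left(9 + \frac{13}{8} \left(-14\right)\right) 6 = \left(9 - \frac{91}{4}\right) 6 = \left(- \frac{55}{4}\right) 6 = - \frac{165}{2}$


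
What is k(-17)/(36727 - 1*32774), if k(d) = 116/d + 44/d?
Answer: -160/67201 ≈ -0.0023809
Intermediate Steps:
k(d) = 160/d
k(-17)/(36727 - 1*32774) = (160/(-17))/(36727 - 1*32774) = (160*(-1/17))/(36727 - 32774) = -160/17/3953 = -160/17*1/3953 = -160/67201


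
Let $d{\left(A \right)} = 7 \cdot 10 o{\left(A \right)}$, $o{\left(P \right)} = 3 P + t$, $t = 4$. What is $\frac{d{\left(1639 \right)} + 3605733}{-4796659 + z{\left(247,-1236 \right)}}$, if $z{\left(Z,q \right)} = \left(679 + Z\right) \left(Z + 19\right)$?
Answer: $- \frac{3950203}{4550343} \approx -0.86811$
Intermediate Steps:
$z{\left(Z,q \right)} = \left(19 + Z\right) \left(679 + Z\right)$ ($z{\left(Z,q \right)} = \left(679 + Z\right) \left(19 + Z\right) = \left(19 + Z\right) \left(679 + Z\right)$)
$o{\left(P \right)} = 4 + 3 P$ ($o{\left(P \right)} = 3 P + 4 = 4 + 3 P$)
$d{\left(A \right)} = 280 + 210 A$ ($d{\left(A \right)} = 7 \cdot 10 \left(4 + 3 A\right) = 70 \left(4 + 3 A\right) = 280 + 210 A$)
$\frac{d{\left(1639 \right)} + 3605733}{-4796659 + z{\left(247,-1236 \right)}} = \frac{\left(280 + 210 \cdot 1639\right) + 3605733}{-4796659 + \left(12901 + 247^{2} + 698 \cdot 247\right)} = \frac{\left(280 + 344190\right) + 3605733}{-4796659 + \left(12901 + 61009 + 172406\right)} = \frac{344470 + 3605733}{-4796659 + 246316} = \frac{3950203}{-4550343} = 3950203 \left(- \frac{1}{4550343}\right) = - \frac{3950203}{4550343}$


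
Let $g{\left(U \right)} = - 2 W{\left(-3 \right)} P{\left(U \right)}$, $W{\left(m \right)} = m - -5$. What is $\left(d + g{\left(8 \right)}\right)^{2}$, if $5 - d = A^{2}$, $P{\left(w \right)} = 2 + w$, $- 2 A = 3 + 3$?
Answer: $1936$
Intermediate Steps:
$W{\left(m \right)} = 5 + m$ ($W{\left(m \right)} = m + 5 = 5 + m$)
$A = -3$ ($A = - \frac{3 + 3}{2} = \left(- \frac{1}{2}\right) 6 = -3$)
$d = -4$ ($d = 5 - \left(-3\right)^{2} = 5 - 9 = -4$)
$g{\left(U \right)} = -8 - 4 U$ ($g{\left(U \right)} = - 2 \left(5 - 3\right) \left(2 + U\right) = \left(-2\right) 2 \left(2 + U\right) = - 4 \left(2 + U\right) = -8 - 4 U$)
$\left(d + g{\left(8 \right)}\right)^{2} = \left(-4 - 40\right)^{2} = \left(-44\right)^{2} = 1936$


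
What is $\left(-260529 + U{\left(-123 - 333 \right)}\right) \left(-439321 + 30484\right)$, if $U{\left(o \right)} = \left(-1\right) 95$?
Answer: $106552734288$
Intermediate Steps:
$U{\left(o \right)} = -95$
$\left(-260529 + U{\left(-123 - 333 \right)}\right) \left(-439321 + 30484\right) = \left(-260529 - 95\right) \left(-439321 + 30484\right) = \left(-260624\right) \left(-408837\right) = 106552734288$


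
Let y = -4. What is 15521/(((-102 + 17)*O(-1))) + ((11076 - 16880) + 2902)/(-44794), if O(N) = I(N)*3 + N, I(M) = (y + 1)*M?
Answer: -20390421/895880 ≈ -22.760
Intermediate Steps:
I(M) = -3*M (I(M) = (-4 + 1)*M = -3*M)
O(N) = -8*N (O(N) = -3*N*3 + N = -9*N + N = -8*N)
15521/(((-102 + 17)*O(-1))) + ((11076 - 16880) + 2902)/(-44794) = 15521/(((-102 + 17)*(-8*(-1)))) + ((11076 - 16880) + 2902)/(-44794) = 15521/((-85*8)) + (-5804 + 2902)*(-1/44794) = 15521/(-680) - 2902*(-1/44794) = 15521*(-1/680) + 1451/22397 = -913/40 + 1451/22397 = -20390421/895880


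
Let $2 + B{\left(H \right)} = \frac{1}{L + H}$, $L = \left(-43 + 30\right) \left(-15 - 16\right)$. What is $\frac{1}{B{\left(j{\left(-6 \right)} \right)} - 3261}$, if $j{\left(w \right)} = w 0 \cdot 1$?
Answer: $- \frac{403}{1314988} \approx -0.00030647$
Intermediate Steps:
$L = 403$ ($L = \left(-13\right) \left(-31\right) = 403$)
$j{\left(w \right)} = 0$ ($j{\left(w \right)} = 0 \cdot 1 = 0$)
$B{\left(H \right)} = -2 + \frac{1}{403 + H}$
$\frac{1}{B{\left(j{\left(-6 \right)} \right)} - 3261} = \frac{1}{\frac{-805 - 0}{403 + 0} - 3261} = \frac{1}{\frac{-805 + 0}{403} - 3261} = \frac{1}{\frac{1}{403} \left(-805\right) - 3261} = \frac{1}{- \frac{805}{403} - 3261} = \frac{1}{- \frac{1314988}{403}} = - \frac{403}{1314988}$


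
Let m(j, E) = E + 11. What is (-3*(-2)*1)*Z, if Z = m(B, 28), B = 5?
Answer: 234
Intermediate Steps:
m(j, E) = 11 + E
Z = 39 (Z = 11 + 28 = 39)
(-3*(-2)*1)*Z = (-3*(-2)*1)*39 = (6*1)*39 = 6*39 = 234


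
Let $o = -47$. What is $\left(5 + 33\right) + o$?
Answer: $-9$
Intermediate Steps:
$\left(5 + 33\right) + o = \left(5 + 33\right) - 47 = 38 - 47 = -9$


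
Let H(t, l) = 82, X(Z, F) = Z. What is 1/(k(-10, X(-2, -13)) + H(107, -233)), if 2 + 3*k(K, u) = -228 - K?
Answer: 3/26 ≈ 0.11538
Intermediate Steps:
k(K, u) = -230/3 - K/3 (k(K, u) = -⅔ + (-228 - K)/3 = -⅔ + (-76 - K/3) = -230/3 - K/3)
1/(k(-10, X(-2, -13)) + H(107, -233)) = 1/((-230/3 - ⅓*(-10)) + 82) = 1/((-230/3 + 10/3) + 82) = 1/(-220/3 + 82) = 1/(26/3) = 3/26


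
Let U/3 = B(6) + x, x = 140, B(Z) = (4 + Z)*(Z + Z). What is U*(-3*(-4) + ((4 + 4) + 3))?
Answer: 17940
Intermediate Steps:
B(Z) = 2*Z*(4 + Z) (B(Z) = (4 + Z)*(2*Z) = 2*Z*(4 + Z))
U = 780 (U = 3*(2*6*(4 + 6) + 140) = 3*(2*6*10 + 140) = 3*(120 + 140) = 3*260 = 780)
U*(-3*(-4) + ((4 + 4) + 3)) = 780*(-3*(-4) + ((4 + 4) + 3)) = 780*(12 + (8 + 3)) = 780*(12 + 11) = 780*23 = 17940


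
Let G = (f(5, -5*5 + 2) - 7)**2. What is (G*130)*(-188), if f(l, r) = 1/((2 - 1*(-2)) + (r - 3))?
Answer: -146792750/121 ≈ -1.2132e+6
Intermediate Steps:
f(l, r) = 1/(1 + r) (f(l, r) = 1/((2 + 2) + (-3 + r)) = 1/(4 + (-3 + r)) = 1/(1 + r))
G = 24025/484 (G = (1/(1 + (-5*5 + 2)) - 7)**2 = (1/(1 + (-25 + 2)) - 7)**2 = (1/(1 - 23) - 7)**2 = (1/(-22) - 7)**2 = (-1/22 - 7)**2 = (-155/22)**2 = 24025/484 ≈ 49.638)
(G*130)*(-188) = ((24025/484)*130)*(-188) = (1561625/242)*(-188) = -146792750/121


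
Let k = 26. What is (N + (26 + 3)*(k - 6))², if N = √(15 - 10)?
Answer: (580 + √5)² ≈ 3.3900e+5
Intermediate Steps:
N = √5 ≈ 2.2361
(N + (26 + 3)*(k - 6))² = (√5 + (26 + 3)*(26 - 6))² = (√5 + 29*20)² = (√5 + 580)² = (580 + √5)²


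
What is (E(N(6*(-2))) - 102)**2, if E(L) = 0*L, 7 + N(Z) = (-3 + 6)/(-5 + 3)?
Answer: 10404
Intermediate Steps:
N(Z) = -17/2 (N(Z) = -7 + (-3 + 6)/(-5 + 3) = -7 + 3/(-2) = -7 + 3*(-1/2) = -7 - 3/2 = -17/2)
E(L) = 0
(E(N(6*(-2))) - 102)**2 = (0 - 102)**2 = (-102)**2 = 10404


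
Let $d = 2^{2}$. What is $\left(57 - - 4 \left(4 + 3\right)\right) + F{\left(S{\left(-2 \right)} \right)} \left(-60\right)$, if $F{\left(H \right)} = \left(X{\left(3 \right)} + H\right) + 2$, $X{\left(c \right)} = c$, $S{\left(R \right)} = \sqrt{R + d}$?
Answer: $-215 - 60 \sqrt{2} \approx -299.85$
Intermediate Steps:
$d = 4$
$S{\left(R \right)} = \sqrt{4 + R}$ ($S{\left(R \right)} = \sqrt{R + 4} = \sqrt{4 + R}$)
$F{\left(H \right)} = 5 + H$ ($F{\left(H \right)} = \left(3 + H\right) + 2 = 5 + H$)
$\left(57 - - 4 \left(4 + 3\right)\right) + F{\left(S{\left(-2 \right)} \right)} \left(-60\right) = \left(57 - - 4 \left(4 + 3\right)\right) + \left(5 + \sqrt{4 - 2}\right) \left(-60\right) = \left(57 - \left(-4\right) 7\right) + \left(5 + \sqrt{2}\right) \left(-60\right) = \left(57 - -28\right) - \left(300 + 60 \sqrt{2}\right) = \left(57 + 28\right) - \left(300 + 60 \sqrt{2}\right) = 85 - \left(300 + 60 \sqrt{2}\right) = -215 - 60 \sqrt{2}$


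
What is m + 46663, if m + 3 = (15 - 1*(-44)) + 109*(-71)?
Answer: 38980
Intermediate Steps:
m = -7683 (m = -3 + ((15 - 1*(-44)) + 109*(-71)) = -3 + ((15 + 44) - 7739) = -3 + (59 - 7739) = -3 - 7680 = -7683)
m + 46663 = -7683 + 46663 = 38980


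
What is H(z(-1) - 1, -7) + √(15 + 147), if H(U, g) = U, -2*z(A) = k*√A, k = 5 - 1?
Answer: -1 - 2*I + 9*√2 ≈ 11.728 - 2.0*I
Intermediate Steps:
k = 4
z(A) = -2*√A
H(z(-1) - 1, -7) + √(15 + 147) = (-2*I - 1) + √(15 + 147) = (-2*I - 1) + √162 = (-1 - 2*I) + 9*√2 = -1 - 2*I + 9*√2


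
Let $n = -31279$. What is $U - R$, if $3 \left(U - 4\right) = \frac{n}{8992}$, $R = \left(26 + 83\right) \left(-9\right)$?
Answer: $\frac{26540081}{26976} \approx 983.84$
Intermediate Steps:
$R = -981$ ($R = 109 \left(-9\right) = -981$)
$U = \frac{76625}{26976}$ ($U = 4 + \frac{\left(-31279\right) \frac{1}{8992}}{3} = 4 + \frac{1}{3} \left(- \frac{31279}{8992}\right) = 4 - \frac{31279}{26976} = \frac{76625}{26976} \approx 2.8405$)
$U - R = \frac{76625}{26976} - -981 = \frac{76625}{26976} + 981 = \frac{26540081}{26976}$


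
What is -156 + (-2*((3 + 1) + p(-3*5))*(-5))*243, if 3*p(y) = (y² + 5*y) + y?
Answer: 118914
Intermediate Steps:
p(y) = 2*y + y²/3 (p(y) = ((y² + 5*y) + y)/3 = (y² + 6*y)/3 = 2*y + y²/3)
-156 + (-2*((3 + 1) + p(-3*5))*(-5))*243 = -156 + (-2*((3 + 1) + (-3*5)*(6 - 3*5)/3)*(-5))*243 = -156 + (-2*(4 + (⅓)*(-15)*(6 - 15))*(-5))*243 = -156 + (-2*(4 + (⅓)*(-15)*(-9))*(-5))*243 = -156 + (-2*(4 + 45)*(-5))*243 = -156 + (-2*49*(-5))*243 = -156 - 98*(-5)*243 = -156 + 490*243 = -156 + 119070 = 118914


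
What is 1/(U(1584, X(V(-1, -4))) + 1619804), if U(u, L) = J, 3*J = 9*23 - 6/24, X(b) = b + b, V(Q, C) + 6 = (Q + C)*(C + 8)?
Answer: 12/19438475 ≈ 6.1733e-7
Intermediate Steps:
V(Q, C) = -6 + (8 + C)*(C + Q) (V(Q, C) = -6 + (Q + C)*(C + 8) = -6 + (C + Q)*(8 + C) = -6 + (8 + C)*(C + Q))
X(b) = 2*b
J = 827/12 (J = (9*23 - 6/24)/3 = (207 - 6*1/24)/3 = (207 - 1/4)/3 = (1/3)*(827/4) = 827/12 ≈ 68.917)
U(u, L) = 827/12
1/(U(1584, X(V(-1, -4))) + 1619804) = 1/(827/12 + 1619804) = 1/(19438475/12) = 12/19438475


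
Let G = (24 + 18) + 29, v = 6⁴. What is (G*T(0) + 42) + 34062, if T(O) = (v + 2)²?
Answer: 119655188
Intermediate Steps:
v = 1296
T(O) = 1684804 (T(O) = (1296 + 2)² = 1298² = 1684804)
G = 71 (G = 42 + 29 = 71)
(G*T(0) + 42) + 34062 = (71*1684804 + 42) + 34062 = (119621084 + 42) + 34062 = 119621126 + 34062 = 119655188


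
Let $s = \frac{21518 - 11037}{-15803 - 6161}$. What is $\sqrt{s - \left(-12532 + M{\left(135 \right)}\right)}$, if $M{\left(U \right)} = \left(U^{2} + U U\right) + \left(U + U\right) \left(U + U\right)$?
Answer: $\frac{i \sqrt{40403899627}}{646} \approx 311.16 i$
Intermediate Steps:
$s = - \frac{10481}{21964}$ ($s = \frac{10481}{-21964} = 10481 \left(- \frac{1}{21964}\right) = - \frac{10481}{21964} \approx -0.47719$)
$M{\left(U \right)} = 6 U^{2}$ ($M{\left(U \right)} = \left(U^{2} + U^{2}\right) + 2 U 2 U = 2 U^{2} + 4 U^{2} = 6 U^{2}$)
$\sqrt{s - \left(-12532 + M{\left(135 \right)}\right)} = \sqrt{- \frac{10481}{21964} + \left(12532 - 6 \cdot 135^{2}\right)} = \sqrt{- \frac{10481}{21964} + \left(12532 - 6 \cdot 18225\right)} = \sqrt{- \frac{10481}{21964} + \left(12532 - 109350\right)} = \sqrt{- \frac{10481}{21964} - 96818} = \sqrt{- \frac{2126521033}{21964}} = \frac{i \sqrt{40403899627}}{646}$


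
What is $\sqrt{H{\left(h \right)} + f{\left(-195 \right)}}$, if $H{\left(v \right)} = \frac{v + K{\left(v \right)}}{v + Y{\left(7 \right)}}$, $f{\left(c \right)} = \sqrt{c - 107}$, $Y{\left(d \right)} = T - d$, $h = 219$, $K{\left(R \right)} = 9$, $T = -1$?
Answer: $\frac{\sqrt{48108 + 44521 i \sqrt{302}}}{211} \approx 3.0407 + 2.8575 i$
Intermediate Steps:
$Y{\left(d \right)} = -1 - d$
$f{\left(c \right)} = \sqrt{-107 + c}$
$H{\left(v \right)} = \frac{9 + v}{-8 + v}$ ($H{\left(v \right)} = \frac{v + 9}{v - 8} = \frac{9 + v}{v - 8} = \frac{9 + v}{-8 + v}$)
$\sqrt{H{\left(h \right)} + f{\left(-195 \right)}} = \sqrt{\frac{9 + 219}{-8 + 219} + \sqrt{-107 - 195}} = \sqrt{\frac{1}{211} \cdot 228 + \sqrt{-302}} = \sqrt{\frac{1}{211} \cdot 228 + i \sqrt{302}} = \sqrt{\frac{228}{211} + i \sqrt{302}}$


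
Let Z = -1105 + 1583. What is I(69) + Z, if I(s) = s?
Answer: 547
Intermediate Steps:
Z = 478
I(69) + Z = 69 + 478 = 547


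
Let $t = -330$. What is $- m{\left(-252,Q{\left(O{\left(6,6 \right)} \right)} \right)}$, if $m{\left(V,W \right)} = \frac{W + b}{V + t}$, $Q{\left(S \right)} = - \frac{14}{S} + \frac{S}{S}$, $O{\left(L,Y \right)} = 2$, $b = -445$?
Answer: $- \frac{451}{582} \approx -0.77491$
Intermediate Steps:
$Q{\left(S \right)} = 1 - \frac{14}{S}$ ($Q{\left(S \right)} = - \frac{14}{S} + 1 = 1 - \frac{14}{S}$)
$m{\left(V,W \right)} = \frac{-445 + W}{-330 + V}$ ($m{\left(V,W \right)} = \frac{W - 445}{V - 330} = \frac{-445 + W}{-330 + V}$)
$- m{\left(-252,Q{\left(O{\left(6,6 \right)} \right)} \right)} = - \frac{-445 + \frac{-14 + 2}{2}}{-330 - 252} = - \frac{-445 + \frac{1}{2} \left(-12\right)}{-582} = - \frac{\left(-1\right) \left(-445 - 6\right)}{582} = - \frac{\left(-1\right) \left(-451\right)}{582} = \left(-1\right) \frac{451}{582} = - \frac{451}{582}$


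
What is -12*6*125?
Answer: -9000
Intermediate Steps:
-12*6*125 = -72*125 = -9000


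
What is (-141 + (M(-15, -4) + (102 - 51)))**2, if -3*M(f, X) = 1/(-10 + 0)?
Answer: 7284601/900 ≈ 8094.0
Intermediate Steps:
M(f, X) = 1/30 (M(f, X) = -1/(3*(-10 + 0)) = -1/3/(-10) = -1/3*(-1/10) = 1/30)
(-141 + (M(-15, -4) + (102 - 51)))**2 = (-141 + (1/30 + (102 - 51)))**2 = (-141 + (1/30 + 51))**2 = (-141 + 1531/30)**2 = (-2699/30)**2 = 7284601/900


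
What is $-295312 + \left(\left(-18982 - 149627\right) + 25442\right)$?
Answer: $-438479$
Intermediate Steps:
$-295312 + \left(\left(-18982 - 149627\right) + 25442\right) = -295312 + \left(-168609 + 25442\right) = -295312 - 143167 = -438479$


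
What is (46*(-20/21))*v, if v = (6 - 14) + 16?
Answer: -7360/21 ≈ -350.48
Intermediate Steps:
v = 8 (v = -8 + 16 = 8)
(46*(-20/21))*v = (46*(-20/21))*8 = -920/21*8 = -7360/21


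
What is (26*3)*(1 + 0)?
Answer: 78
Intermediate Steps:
(26*3)*(1 + 0) = 78*1 = 78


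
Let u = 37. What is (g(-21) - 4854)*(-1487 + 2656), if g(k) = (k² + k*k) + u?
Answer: -4600015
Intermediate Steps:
g(k) = 37 + 2*k² (g(k) = (k² + k*k) + 37 = (k² + k²) + 37 = 2*k² + 37 = 37 + 2*k²)
(g(-21) - 4854)*(-1487 + 2656) = ((37 + 2*(-21)²) - 4854)*(-1487 + 2656) = ((37 + 2*441) - 4854)*1169 = ((37 + 882) - 4854)*1169 = (919 - 4854)*1169 = -3935*1169 = -4600015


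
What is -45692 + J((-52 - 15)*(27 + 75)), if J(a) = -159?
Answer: -45851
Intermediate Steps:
-45692 + J((-52 - 15)*(27 + 75)) = -45692 - 159 = -45851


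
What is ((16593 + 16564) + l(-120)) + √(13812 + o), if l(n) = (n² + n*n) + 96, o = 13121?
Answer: 62053 + √26933 ≈ 62217.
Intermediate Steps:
l(n) = 96 + 2*n² (l(n) = (n² + n²) + 96 = 2*n² + 96 = 96 + 2*n²)
((16593 + 16564) + l(-120)) + √(13812 + o) = ((16593 + 16564) + (96 + 2*(-120)²)) + √(13812 + 13121) = (33157 + (96 + 2*14400)) + √26933 = (33157 + (96 + 28800)) + √26933 = (33157 + 28896) + √26933 = 62053 + √26933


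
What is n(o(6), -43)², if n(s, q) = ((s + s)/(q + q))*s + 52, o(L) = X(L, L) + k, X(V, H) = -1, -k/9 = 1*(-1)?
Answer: 4717584/1849 ≈ 2551.4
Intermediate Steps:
k = 9 (k = -9*(-1) = 9)
o(L) = 8 (o(L) = -1 + 9 = 8)
n(s, q) = 52 + s²/q (n(s, q) = ((2*s)/((2*q)))*s + 52 = ((2*s)*(1/(2*q)))*s + 52 = (s/q)*s + 52 = s²/q + 52 = 52 + s²/q)
n(o(6), -43)² = (52 + 8²/(-43))² = (52 - 1/43*64)² = (52 - 64/43)² = (2172/43)² = 4717584/1849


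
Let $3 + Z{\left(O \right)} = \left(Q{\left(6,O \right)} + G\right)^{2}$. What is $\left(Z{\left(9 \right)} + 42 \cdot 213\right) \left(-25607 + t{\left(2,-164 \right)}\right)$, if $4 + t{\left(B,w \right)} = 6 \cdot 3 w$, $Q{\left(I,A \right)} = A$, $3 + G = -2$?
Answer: $-255895917$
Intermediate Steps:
$G = -5$ ($G = -3 - 2 = -5$)
$Z{\left(O \right)} = -3 + \left(-5 + O\right)^{2}$ ($Z{\left(O \right)} = -3 + \left(O - 5\right)^{2} = -3 + \left(-5 + O\right)^{2}$)
$t{\left(B,w \right)} = -4 + 18 w$ ($t{\left(B,w \right)} = -4 + 6 \cdot 3 w = -4 + 18 w$)
$\left(Z{\left(9 \right)} + 42 \cdot 213\right) \left(-25607 + t{\left(2,-164 \right)}\right) = \left(\left(-3 + \left(-5 + 9\right)^{2}\right) + 42 \cdot 213\right) \left(-25607 + \left(-4 + 18 \left(-164\right)\right)\right) = \left(\left(-3 + 4^{2}\right) + 8946\right) \left(-25607 - 2956\right) = \left(\left(-3 + 16\right) + 8946\right) \left(-25607 - 2956\right) = \left(13 + 8946\right) \left(-28563\right) = 8959 \left(-28563\right) = -255895917$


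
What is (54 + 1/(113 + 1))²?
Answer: 37908649/12996 ≈ 2916.9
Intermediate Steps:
(54 + 1/(113 + 1))² = (54 + 1/114)² = (6157/114)² = 37908649/12996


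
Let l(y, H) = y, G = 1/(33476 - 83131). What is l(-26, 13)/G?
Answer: 1291030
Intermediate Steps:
G = -1/49655 (G = 1/(-49655) = -1/49655 ≈ -2.0139e-5)
l(-26, 13)/G = -26/(-1/49655) = -26*(-49655) = 1291030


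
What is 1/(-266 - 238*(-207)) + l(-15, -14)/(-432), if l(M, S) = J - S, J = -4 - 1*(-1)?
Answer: -5311/208656 ≈ -0.025453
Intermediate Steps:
J = -3 (J = -4 + 1 = -3)
l(M, S) = -3 - S
1/(-266 - 238*(-207)) + l(-15, -14)/(-432) = 1/(-266 - 238*(-207)) + (-3 - 1*(-14))/(-432) = -1/207/(-504) + (-3 + 14)*(-1/432) = -1/504*(-1/207) + 11*(-1/432) = 1/104328 - 11/432 = -5311/208656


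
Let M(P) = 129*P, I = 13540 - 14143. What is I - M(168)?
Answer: -22275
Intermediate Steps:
I = -603
I - M(168) = -603 - 129*168 = -603 - 1*21672 = -603 - 21672 = -22275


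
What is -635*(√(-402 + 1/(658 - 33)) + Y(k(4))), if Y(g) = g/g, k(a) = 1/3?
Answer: -635 - 127*I*√251249/5 ≈ -635.0 - 12732.0*I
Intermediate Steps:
k(a) = ⅓ (k(a) = 1*(⅓) = ⅓)
Y(g) = 1
-635*(√(-402 + 1/(658 - 33)) + Y(k(4))) = -635*(√(-402 + 1/(658 - 33)) + 1) = -635*(√(-402 + 1/625) + 1) = -635*(√(-251249/625) + 1) = -635*(I*√251249/25 + 1) = -635*(1 + I*√251249/25) = -635 - 127*I*√251249/5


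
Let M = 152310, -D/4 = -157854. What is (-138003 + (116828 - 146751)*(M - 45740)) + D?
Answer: -3188400697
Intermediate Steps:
D = 631416 (D = -4*(-157854) = 631416)
(-138003 + (116828 - 146751)*(M - 45740)) + D = (-138003 + (116828 - 146751)*(152310 - 45740)) + 631416 = (-138003 - 29923*106570) + 631416 = (-138003 - 3188894110) + 631416 = -3189032113 + 631416 = -3188400697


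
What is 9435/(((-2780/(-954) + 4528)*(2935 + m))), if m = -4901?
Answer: -4500495/4249009636 ≈ -0.0010592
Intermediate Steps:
9435/(((-2780/(-954) + 4528)*(2935 + m))) = 9435/(((-2780/(-954) + 4528)*(2935 - 4901))) = 9435/(((-2780*(-1/954) + 4528)*(-1966))) = 9435/(((1390/477 + 4528)*(-1966))) = 9435/(((2161246/477)*(-1966))) = 9435/(-4249009636/477) = 9435*(-477/4249009636) = -4500495/4249009636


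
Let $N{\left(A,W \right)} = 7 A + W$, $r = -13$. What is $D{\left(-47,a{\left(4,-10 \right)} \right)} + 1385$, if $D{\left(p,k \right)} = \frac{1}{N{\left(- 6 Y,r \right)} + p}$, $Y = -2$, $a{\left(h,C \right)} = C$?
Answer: $\frac{33241}{24} \approx 1385.0$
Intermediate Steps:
$N{\left(A,W \right)} = W + 7 A$
$D{\left(p,k \right)} = \frac{1}{71 + p}$ ($D{\left(p,k \right)} = \frac{1}{\left(-13 + 7 \left(\left(-6\right) \left(-2\right)\right)\right) + p} = \frac{1}{\left(-13 + 7 \cdot 12\right) + p} = \frac{1}{\left(-13 + 84\right) + p} = \frac{1}{71 + p}$)
$D{\left(-47,a{\left(4,-10 \right)} \right)} + 1385 = \frac{1}{71 - 47} + 1385 = \frac{1}{24} + 1385 = \frac{33241}{24}$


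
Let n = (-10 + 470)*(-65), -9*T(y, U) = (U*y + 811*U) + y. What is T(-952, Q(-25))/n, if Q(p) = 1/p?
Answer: -23659/6727500 ≈ -0.0035168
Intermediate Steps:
T(y, U) = -811*U/9 - y/9 - U*y/9 (T(y, U) = -((U*y + 811*U) + y)/9 = -((811*U + U*y) + y)/9 = -(y + 811*U + U*y)/9 = -811*U/9 - y/9 - U*y/9)
n = -29900 (n = 460*(-65) = -29900)
T(-952, Q(-25))/n = (-811/9/(-25) - ⅑*(-952) - ⅑*(-952)/(-25))/(-29900) = (-811/9*(-1/25) + 952/9 - ⅑*(-1/25)*(-952))*(-1/29900) = (811/225 + 952/9 - 952/225)*(-1/29900) = (23659/225)*(-1/29900) = -23659/6727500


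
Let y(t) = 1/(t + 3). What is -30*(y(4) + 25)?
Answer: -5280/7 ≈ -754.29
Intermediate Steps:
y(t) = 1/(3 + t)
-30*(y(4) + 25) = -30*(1/(3 + 4) + 25) = -30*(1/7 + 25) = -30*(⅐ + 25) = -30*176/7 = -5280/7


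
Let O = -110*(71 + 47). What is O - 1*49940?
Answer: -62920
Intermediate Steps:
O = -12980 (O = -110*118 = -12980)
O - 1*49940 = -12980 - 1*49940 = -12980 - 49940 = -62920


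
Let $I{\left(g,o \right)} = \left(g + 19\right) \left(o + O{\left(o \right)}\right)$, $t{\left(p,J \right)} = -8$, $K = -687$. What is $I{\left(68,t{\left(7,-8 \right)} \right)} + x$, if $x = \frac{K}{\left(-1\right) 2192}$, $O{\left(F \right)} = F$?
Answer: $- \frac{3050577}{2192} \approx -1391.7$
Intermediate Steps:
$x = \frac{687}{2192}$ ($x = - \frac{687}{\left(-1\right) 2192} = - \frac{687}{-2192} = \left(-687\right) \left(- \frac{1}{2192}\right) = \frac{687}{2192} \approx 0.31341$)
$I{\left(g,o \right)} = 2 o \left(19 + g\right)$ ($I{\left(g,o \right)} = \left(g + 19\right) \left(o + o\right) = \left(19 + g\right) 2 o = 2 o \left(19 + g\right)$)
$I{\left(68,t{\left(7,-8 \right)} \right)} + x = 2 \left(-8\right) \left(19 + 68\right) + \frac{687}{2192} = 2 \left(-8\right) 87 + \frac{687}{2192} = -1392 + \frac{687}{2192} = - \frac{3050577}{2192}$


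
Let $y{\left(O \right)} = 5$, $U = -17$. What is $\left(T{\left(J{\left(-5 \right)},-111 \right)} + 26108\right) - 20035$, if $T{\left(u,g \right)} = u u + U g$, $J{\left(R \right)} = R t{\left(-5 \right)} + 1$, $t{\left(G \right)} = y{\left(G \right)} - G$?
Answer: $10361$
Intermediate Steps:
$t{\left(G \right)} = 5 - G$
$J{\left(R \right)} = 1 + 10 R$ ($J{\left(R \right)} = R \left(5 - -5\right) + 1 = R \left(5 + 5\right) + 1 = R 10 + 1 = 10 R + 1 = 1 + 10 R$)
$T{\left(u,g \right)} = u^{2} - 17 g$ ($T{\left(u,g \right)} = u u - 17 g = u^{2} - 17 g$)
$\left(T{\left(J{\left(-5 \right)},-111 \right)} + 26108\right) - 20035 = \left(\left(\left(1 + 10 \left(-5\right)\right)^{2} - -1887\right) + 26108\right) - 20035 = \left(\left(\left(1 - 50\right)^{2} + 1887\right) + 26108\right) - 20035 = \left(\left(\left(-49\right)^{2} + 1887\right) + 26108\right) - 20035 = \left(\left(2401 + 1887\right) + 26108\right) - 20035 = \left(4288 + 26108\right) - 20035 = 30396 - 20035 = 10361$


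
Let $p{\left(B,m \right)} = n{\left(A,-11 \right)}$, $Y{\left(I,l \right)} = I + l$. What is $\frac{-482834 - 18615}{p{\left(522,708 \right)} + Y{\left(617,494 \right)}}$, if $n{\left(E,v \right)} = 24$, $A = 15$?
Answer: $- \frac{501449}{1135} \approx -441.81$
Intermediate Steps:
$p{\left(B,m \right)} = 24$
$\frac{-482834 - 18615}{p{\left(522,708 \right)} + Y{\left(617,494 \right)}} = \frac{-482834 - 18615}{24 + \left(617 + 494\right)} = - \frac{501449}{24 + 1111} = - \frac{501449}{1135}$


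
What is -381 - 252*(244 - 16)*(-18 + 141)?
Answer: -7067469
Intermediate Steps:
-381 - 252*(244 - 16)*(-18 + 141) = -381 - 57456*123 = -381 - 252*28044 = -381 - 7067088 = -7067469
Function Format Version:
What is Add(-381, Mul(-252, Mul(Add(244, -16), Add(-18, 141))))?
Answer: -7067469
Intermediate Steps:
Add(-381, Mul(-252, Mul(Add(244, -16), Add(-18, 141)))) = Add(-381, Mul(-252, Mul(228, 123))) = Add(-381, Mul(-252, 28044)) = Add(-381, -7067088) = -7067469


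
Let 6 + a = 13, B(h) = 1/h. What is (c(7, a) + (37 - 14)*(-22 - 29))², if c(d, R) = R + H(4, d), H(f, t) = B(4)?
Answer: 21743569/16 ≈ 1.3590e+6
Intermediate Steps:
H(f, t) = ¼ (H(f, t) = 1/4 = ¼)
a = 7 (a = -6 + 13 = 7)
c(d, R) = ¼ + R (c(d, R) = R + ¼ = ¼ + R)
(c(7, a) + (37 - 14)*(-22 - 29))² = ((¼ + 7) + (37 - 14)*(-22 - 29))² = (29/4 + 23*(-51))² = (29/4 - 1173)² = (-4663/4)² = 21743569/16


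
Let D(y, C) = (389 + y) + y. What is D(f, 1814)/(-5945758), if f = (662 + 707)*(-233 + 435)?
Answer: -553465/5945758 ≈ -0.093086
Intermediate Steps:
f = 276538 (f = 1369*202 = 276538)
D(y, C) = 389 + 2*y
D(f, 1814)/(-5945758) = (389 + 2*276538)/(-5945758) = (389 + 553076)*(-1/5945758) = 553465*(-1/5945758) = -553465/5945758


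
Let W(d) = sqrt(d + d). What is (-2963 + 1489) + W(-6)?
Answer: -1474 + 2*I*sqrt(3) ≈ -1474.0 + 3.4641*I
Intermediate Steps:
W(d) = sqrt(2)*sqrt(d) (W(d) = sqrt(2*d) = sqrt(2)*sqrt(d))
(-2963 + 1489) + W(-6) = (-2963 + 1489) + sqrt(2)*sqrt(-6) = -1474 + sqrt(2)*(I*sqrt(6)) = -1474 + 2*I*sqrt(3)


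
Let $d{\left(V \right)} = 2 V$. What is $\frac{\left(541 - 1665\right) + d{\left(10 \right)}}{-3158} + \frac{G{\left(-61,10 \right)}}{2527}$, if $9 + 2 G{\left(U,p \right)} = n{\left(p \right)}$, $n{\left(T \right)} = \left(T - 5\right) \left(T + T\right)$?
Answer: $\frac{419071}{1140038} \approx 0.36759$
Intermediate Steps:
$n{\left(T \right)} = 2 T \left(-5 + T\right)$ ($n{\left(T \right)} = \left(-5 + T\right) 2 T = 2 T \left(-5 + T\right)$)
$G{\left(U,p \right)} = - \frac{9}{2} + p \left(-5 + p\right)$ ($G{\left(U,p \right)} = - \frac{9}{2} + \frac{2 p \left(-5 + p\right)}{2} = - \frac{9}{2} + p \left(-5 + p\right)$)
$\frac{\left(541 - 1665\right) + d{\left(10 \right)}}{-3158} + \frac{G{\left(-61,10 \right)}}{2527} = \frac{\left(541 - 1665\right) + 2 \cdot 10}{-3158} + \frac{- \frac{9}{2} + 10 \left(-5 + 10\right)}{2527} = \left(-1124 + 20\right) \left(- \frac{1}{3158}\right) + \left(- \frac{9}{2} + 10 \cdot 5\right) \frac{1}{2527} = \left(-1104\right) \left(- \frac{1}{3158}\right) + \left(- \frac{9}{2} + 50\right) \frac{1}{2527} = \frac{552}{1579} + \frac{91}{2} \cdot \frac{1}{2527} = \frac{552}{1579} + \frac{13}{722} = \frac{419071}{1140038}$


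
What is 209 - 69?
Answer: 140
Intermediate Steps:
209 - 69 = 140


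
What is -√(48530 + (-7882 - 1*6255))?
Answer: -√34393 ≈ -185.45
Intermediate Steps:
-√(48530 + (-7882 - 1*6255)) = -√(48530 + (-7882 - 6255)) = -√(48530 - 14137) = -√34393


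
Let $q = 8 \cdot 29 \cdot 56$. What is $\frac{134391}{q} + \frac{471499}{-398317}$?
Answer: $\frac{47404504939}{5174934464} \approx 9.1604$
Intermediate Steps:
$q = 12992$ ($q = 232 \cdot 56 = 12992$)
$\frac{134391}{q} + \frac{471499}{-398317} = \frac{134391}{12992} + \frac{471499}{-398317} = 134391 \cdot \frac{1}{12992} + 471499 \left(- \frac{1}{398317}\right) = \frac{134391}{12992} - \frac{471499}{398317} = \frac{47404504939}{5174934464}$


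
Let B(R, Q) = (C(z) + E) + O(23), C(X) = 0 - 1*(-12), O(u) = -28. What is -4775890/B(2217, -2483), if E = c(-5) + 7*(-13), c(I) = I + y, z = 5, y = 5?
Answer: 4775890/107 ≈ 44635.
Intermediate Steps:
c(I) = 5 + I (c(I) = I + 5 = 5 + I)
C(X) = 12 (C(X) = 0 + 12 = 12)
E = -91 (E = (5 - 5) + 7*(-13) = 0 - 91 = -91)
B(R, Q) = -107 (B(R, Q) = (12 - 91) - 28 = -79 - 28 = -107)
-4775890/B(2217, -2483) = -4775890/(-107) = -4775890*(-1/107) = 4775890/107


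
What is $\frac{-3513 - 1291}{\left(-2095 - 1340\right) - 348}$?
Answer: $\frac{4804}{3783} \approx 1.2699$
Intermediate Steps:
$\frac{-3513 - 1291}{\left(-2095 - 1340\right) - 348} = - \frac{4804}{\left(-2095 - 1340\right) - 348} = - \frac{4804}{-3435 - 348} = - \frac{4804}{-3783} = \left(-4804\right) \left(- \frac{1}{3783}\right) = \frac{4804}{3783}$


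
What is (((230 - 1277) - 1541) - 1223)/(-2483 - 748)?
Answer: 3811/3231 ≈ 1.1795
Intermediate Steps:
(((230 - 1277) - 1541) - 1223)/(-2483 - 748) = ((-1047 - 1541) - 1223)/(-3231) = (-2588 - 1223)*(-1/3231) = -3811*(-1/3231) = 3811/3231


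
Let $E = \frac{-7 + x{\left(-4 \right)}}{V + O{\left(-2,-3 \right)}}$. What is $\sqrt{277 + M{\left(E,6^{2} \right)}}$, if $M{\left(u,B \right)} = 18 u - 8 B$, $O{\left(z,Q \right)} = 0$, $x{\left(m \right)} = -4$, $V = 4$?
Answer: $\frac{11 i \sqrt{2}}{2} \approx 7.7782 i$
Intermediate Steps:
$E = - \frac{11}{4}$ ($E = \frac{-7 - 4}{4 + 0} = - \frac{11}{4} \approx -2.75$)
$M{\left(u,B \right)} = - 8 B + 18 u$
$\sqrt{277 + M{\left(E,6^{2} \right)}} = \sqrt{277 + \left(- 8 \cdot 6^{2} + 18 \left(- \frac{11}{4}\right)\right)} = \sqrt{277 - \frac{675}{2}} = \sqrt{- \frac{121}{2}} = \frac{11 i \sqrt{2}}{2}$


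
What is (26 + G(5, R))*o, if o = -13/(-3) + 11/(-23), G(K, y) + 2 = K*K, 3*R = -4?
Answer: 13034/69 ≈ 188.90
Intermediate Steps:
R = -4/3 (R = (⅓)*(-4) = -4/3 ≈ -1.3333)
G(K, y) = -2 + K² (G(K, y) = -2 + K*K = -2 + K²)
o = 266/69 (o = -13*(-⅓) + 11*(-1/23) = 13/3 - 11/23 = 266/69 ≈ 3.8551)
(26 + G(5, R))*o = (26 + (-2 + 5²))*(266/69) = (26 + (-2 + 25))*(266/69) = (26 + 23)*(266/69) = 49*(266/69) = 13034/69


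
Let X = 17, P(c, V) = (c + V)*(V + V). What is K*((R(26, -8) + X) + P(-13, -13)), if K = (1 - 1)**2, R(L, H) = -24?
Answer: 0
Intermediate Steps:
P(c, V) = 2*V*(V + c) (P(c, V) = (V + c)*(2*V) = 2*V*(V + c))
K = 0 (K = 0**2 = 0)
K*((R(26, -8) + X) + P(-13, -13)) = 0*((-24 + 17) + 2*(-13)*(-13 - 13)) = 0*(-7 + 2*(-13)*(-26)) = 0*(-7 + 676) = 0*669 = 0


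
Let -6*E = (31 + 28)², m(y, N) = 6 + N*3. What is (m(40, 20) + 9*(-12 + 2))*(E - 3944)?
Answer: 108580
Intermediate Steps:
m(y, N) = 6 + 3*N
E = -3481/6 (E = -(31 + 28)²/6 = -⅙*59² = -⅙*3481 = -3481/6 ≈ -580.17)
(m(40, 20) + 9*(-12 + 2))*(E - 3944) = ((6 + 3*20) + 9*(-12 + 2))*(-3481/6 - 3944) = ((6 + 60) + 9*(-10))*(-27145/6) = (66 - 90)*(-27145/6) = -24*(-27145/6) = 108580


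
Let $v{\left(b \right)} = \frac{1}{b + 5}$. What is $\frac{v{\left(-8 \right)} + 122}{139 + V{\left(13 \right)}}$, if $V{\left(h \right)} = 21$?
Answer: $\frac{73}{96} \approx 0.76042$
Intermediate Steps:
$v{\left(b \right)} = \frac{1}{5 + b}$
$\frac{v{\left(-8 \right)} + 122}{139 + V{\left(13 \right)}} = \frac{\frac{1}{5 - 8} + 122}{139 + 21} = \frac{\frac{1}{-3} + 122}{160} = \left(- \frac{1}{3} + 122\right) \frac{1}{160} = \frac{365}{3} \cdot \frac{1}{160} = \frac{73}{96}$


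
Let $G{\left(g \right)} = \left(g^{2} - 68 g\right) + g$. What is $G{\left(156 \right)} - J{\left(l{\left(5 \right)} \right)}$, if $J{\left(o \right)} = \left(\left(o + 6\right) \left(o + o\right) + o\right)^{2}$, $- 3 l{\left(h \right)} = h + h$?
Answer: $\frac{1088504}{81} \approx 13438.0$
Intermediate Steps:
$l{\left(h \right)} = - \frac{2 h}{3}$ ($l{\left(h \right)} = - \frac{h + h}{3} = - \frac{2 h}{3}$)
$G{\left(g \right)} = g^{2} - 67 g$
$J{\left(o \right)} = \left(o + 2 o \left(6 + o\right)\right)^{2}$ ($J{\left(o \right)} = \left(\left(6 + o\right) 2 o + o\right)^{2} = \left(2 o \left(6 + o\right) + o\right)^{2} = \left(o + 2 o \left(6 + o\right)\right)^{2}$)
$G{\left(156 \right)} - J{\left(l{\left(5 \right)} \right)} = 156 \left(-67 + 156\right) - \left(\left(- \frac{2}{3}\right) 5\right)^{2} \left(13 + 2 \left(\left(- \frac{2}{3}\right) 5\right)\right)^{2} = 156 \cdot 89 - \left(- \frac{10}{3}\right)^{2} \left(13 + 2 \left(- \frac{10}{3}\right)\right)^{2} = 13884 - \frac{100 \left(13 - \frac{20}{3}\right)^{2}}{9} = 13884 - \frac{100 \left(\frac{19}{3}\right)^{2}}{9} = 13884 - \frac{100}{9} \cdot \frac{361}{9} = 13884 - \frac{36100}{81} = \frac{1088504}{81}$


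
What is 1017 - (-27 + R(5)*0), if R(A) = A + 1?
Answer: 1044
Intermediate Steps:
R(A) = 1 + A
1017 - (-27 + R(5)*0) = 1017 - (-27 + (1 + 5)*0) = 1017 - (-27 + 6*0) = 1017 - (-27 + 0) = 1017 - 1*(-27) = 1017 + 27 = 1044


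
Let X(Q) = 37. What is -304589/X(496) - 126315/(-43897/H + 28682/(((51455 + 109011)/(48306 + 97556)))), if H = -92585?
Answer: -59025525506621707594/7165918305383627 ≈ -8237.0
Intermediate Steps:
-304589/X(496) - 126315/(-43897/H + 28682/(((51455 + 109011)/(48306 + 97556)))) = -304589/37 - 126315/(-43897/(-92585) + 28682/(((51455 + 109011)/(48306 + 97556)))) = -304589*1/37 - 126315/(-43897*(-1/92585) + 28682/((160466/145862))) = -304589/37 - 126315/(43897/92585 + 28682/((160466*(1/145862)))) = -304589/37 - 126315/(43897/92585 + 28682/(80233/72931)) = -304589/37 - 126315/(43897/92585 + 28682*(72931/80233)) = -304589/37 - 126315/(43897/92585 + 2091806942/80233) = -304589/37 - 126315/193673467713071/7428372305 = -304589/37 - 126315*7428372305/193673467713071 = -304589/37 - 938314847706075/193673467713071 = -59025525506621707594/7165918305383627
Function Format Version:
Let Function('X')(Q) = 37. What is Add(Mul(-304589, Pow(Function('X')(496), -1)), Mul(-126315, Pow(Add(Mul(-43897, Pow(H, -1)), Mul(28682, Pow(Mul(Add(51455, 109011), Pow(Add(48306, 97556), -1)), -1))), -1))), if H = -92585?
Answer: Rational(-59025525506621707594, 7165918305383627) ≈ -8237.0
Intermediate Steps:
Add(Mul(-304589, Pow(Function('X')(496), -1)), Mul(-126315, Pow(Add(Mul(-43897, Pow(H, -1)), Mul(28682, Pow(Mul(Add(51455, 109011), Pow(Add(48306, 97556), -1)), -1))), -1))) = Add(Mul(-304589, Pow(37, -1)), Mul(-126315, Pow(Add(Mul(-43897, Pow(-92585, -1)), Mul(28682, Pow(Mul(Add(51455, 109011), Pow(Add(48306, 97556), -1)), -1))), -1))) = Add(Mul(-304589, Rational(1, 37)), Mul(-126315, Pow(Add(Mul(-43897, Rational(-1, 92585)), Mul(28682, Pow(Mul(160466, Pow(145862, -1)), -1))), -1))) = Add(Rational(-304589, 37), Mul(-126315, Pow(Add(Rational(43897, 92585), Mul(28682, Pow(Mul(160466, Rational(1, 145862)), -1))), -1))) = Add(Rational(-304589, 37), Mul(-126315, Pow(Add(Rational(43897, 92585), Mul(28682, Pow(Rational(80233, 72931), -1))), -1))) = Add(Rational(-304589, 37), Mul(-126315, Pow(Add(Rational(43897, 92585), Mul(28682, Rational(72931, 80233))), -1))) = Add(Rational(-304589, 37), Mul(-126315, Pow(Add(Rational(43897, 92585), Rational(2091806942, 80233)), -1))) = Add(Rational(-304589, 37), Mul(-126315, Pow(Rational(193673467713071, 7428372305), -1))) = Add(Rational(-304589, 37), Mul(-126315, Rational(7428372305, 193673467713071))) = Add(Rational(-304589, 37), Rational(-938314847706075, 193673467713071)) = Rational(-59025525506621707594, 7165918305383627)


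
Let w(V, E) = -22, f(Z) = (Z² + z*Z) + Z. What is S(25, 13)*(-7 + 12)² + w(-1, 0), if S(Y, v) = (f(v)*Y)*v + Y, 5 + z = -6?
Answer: 317478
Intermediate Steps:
z = -11 (z = -5 - 6 = -11)
f(Z) = Z² - 10*Z (f(Z) = (Z² - 11*Z) + Z = Z² - 10*Z)
S(Y, v) = Y + Y*v²*(-10 + v) (S(Y, v) = ((v*(-10 + v))*Y)*v + Y = (Y*v*(-10 + v))*v + Y = Y*v²*(-10 + v) + Y = Y + Y*v²*(-10 + v))
S(25, 13)*(-7 + 12)² + w(-1, 0) = (25*(1 + 13²*(-10 + 13)))*(-7 + 12)² - 22 = (25*(1 + 169*3))*5² - 22 = (25*(1 + 507))*25 - 22 = (25*508)*25 - 22 = 12700*25 - 22 = 317500 - 22 = 317478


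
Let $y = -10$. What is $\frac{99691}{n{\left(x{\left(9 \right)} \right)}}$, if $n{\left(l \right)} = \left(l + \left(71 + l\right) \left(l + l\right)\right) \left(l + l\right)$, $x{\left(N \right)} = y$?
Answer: $\frac{99691}{24600} \approx 4.0525$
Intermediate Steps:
$x{\left(N \right)} = -10$
$n{\left(l \right)} = 2 l \left(l + 2 l \left(71 + l\right)\right)$ ($n{\left(l \right)} = \left(l + \left(71 + l\right) 2 l\right) 2 l = \left(l + 2 l \left(71 + l\right)\right) 2 l = 2 l \left(l + 2 l \left(71 + l\right)\right)$)
$\frac{99691}{n{\left(x{\left(9 \right)} \right)}} = \frac{99691}{\left(-10\right)^{2} \left(286 + 4 \left(-10\right)\right)} = \frac{99691}{100 \left(286 - 40\right)} = \frac{99691}{100 \cdot 246} = \frac{99691}{24600}$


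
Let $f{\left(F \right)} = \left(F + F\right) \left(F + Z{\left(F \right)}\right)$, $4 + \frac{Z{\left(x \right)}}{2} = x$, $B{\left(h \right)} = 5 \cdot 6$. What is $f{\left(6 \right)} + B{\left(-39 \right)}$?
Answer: $150$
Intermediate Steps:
$B{\left(h \right)} = 30$
$Z{\left(x \right)} = -8 + 2 x$
$f{\left(F \right)} = 2 F \left(-8 + 3 F\right)$ ($f{\left(F \right)} = \left(F + F\right) \left(F + \left(-8 + 2 F\right)\right) = 2 F \left(-8 + 3 F\right)$)
$f{\left(6 \right)} + B{\left(-39 \right)} = 2 \cdot 6 \left(-8 + 3 \cdot 6\right) + 30 = 2 \cdot 6 \left(-8 + 18\right) + 30 = 2 \cdot 6 \cdot 10 + 30 = 120 + 30 = 150$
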